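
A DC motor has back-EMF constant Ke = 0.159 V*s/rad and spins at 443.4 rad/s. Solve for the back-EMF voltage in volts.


V_emf = Ke * omega = 0.159*443.4 = 70.5006

70.5006 V


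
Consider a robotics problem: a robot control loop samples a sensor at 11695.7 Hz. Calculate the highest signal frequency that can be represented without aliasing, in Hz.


f_max = f_s/2 = 11695.7/2 = 5847.8500

5847.8500 Hz


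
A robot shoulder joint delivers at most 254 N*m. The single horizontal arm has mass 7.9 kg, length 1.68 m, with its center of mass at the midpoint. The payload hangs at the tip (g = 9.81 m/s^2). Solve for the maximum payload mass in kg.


tau_arm = m_arm*g*(L/2) = 7.9*9.81*1.68/2 = 65.0992 N*m
tau_payload = tau_max - tau_arm = 254 - 65.0992 = 188.9008
m_payload = tau_payload / (g*L) = 188.9008 / (9.81*1.68) = 11.4619

11.4619 kg


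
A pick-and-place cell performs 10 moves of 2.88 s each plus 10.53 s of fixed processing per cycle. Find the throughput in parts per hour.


T_cycle = 10*2.88 + 10.53 = 39.3300 s
rate = 3600/T = 91.5332

91.5332 parts/hour


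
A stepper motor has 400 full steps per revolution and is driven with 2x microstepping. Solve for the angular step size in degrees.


step = 360/(400*2) = 360/800 = 0.4500

0.4500 degrees


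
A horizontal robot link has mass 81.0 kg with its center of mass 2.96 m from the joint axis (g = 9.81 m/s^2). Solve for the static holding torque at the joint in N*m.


tau = m*g*L = 81.0 * 9.81 * 2.96 = 2352.0456

2352.0456 N*m


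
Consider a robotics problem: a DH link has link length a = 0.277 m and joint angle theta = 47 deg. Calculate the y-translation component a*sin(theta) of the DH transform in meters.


a*sin(theta) = 0.277*sin(47 deg) = 0.2026

0.2026 m


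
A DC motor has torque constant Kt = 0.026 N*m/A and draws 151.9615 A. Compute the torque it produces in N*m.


tau = Kt * I = 0.026*151.9615 = 3.9510

3.9510 N*m


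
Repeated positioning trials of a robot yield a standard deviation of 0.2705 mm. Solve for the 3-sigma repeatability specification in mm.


repeatability = 3*sigma = 3*0.2705 = 0.8115

0.8115 mm


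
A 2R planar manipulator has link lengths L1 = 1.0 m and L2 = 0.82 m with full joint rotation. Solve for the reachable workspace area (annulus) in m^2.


r_max = L1 + L2 = 1.8200, r_min = |L1 - L2| = 0.1800
A = pi*(r_max^2 - r_min^2) = pi*(3.3124 - 0.0324) = 10.3044

10.3044 m^2


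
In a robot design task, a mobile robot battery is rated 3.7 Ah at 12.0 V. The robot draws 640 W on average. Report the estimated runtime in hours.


E = 3.7*12.0 = 44.4000 Wh
t = E/P = 44.4000/640 = 0.0694

0.0694 hours


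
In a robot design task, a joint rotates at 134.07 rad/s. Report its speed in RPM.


RPM = 134.07 * 60/(2*pi) = 1280.2742

1280.2742 RPM


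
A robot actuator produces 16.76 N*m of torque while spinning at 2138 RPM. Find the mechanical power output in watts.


omega = 2138 * 2*pi/60 = 223.890836 rad/s
P = tau * omega = 16.76 * 223.890836 = 3752.4104

3752.4104 W


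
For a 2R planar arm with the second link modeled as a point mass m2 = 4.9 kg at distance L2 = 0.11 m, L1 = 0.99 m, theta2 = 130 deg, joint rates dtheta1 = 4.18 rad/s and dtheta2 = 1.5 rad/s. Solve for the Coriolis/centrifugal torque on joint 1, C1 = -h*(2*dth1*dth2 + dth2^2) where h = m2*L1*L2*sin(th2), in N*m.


h = m2*L1*L2*sin(th2) = 4.9*0.99*0.11*sin(130 deg) = 0.408769
C1 = -h*(2*4.18*1.5 + 1.5^2) = -0.408769*14.7900 = -6.0457

-6.0457 N*m


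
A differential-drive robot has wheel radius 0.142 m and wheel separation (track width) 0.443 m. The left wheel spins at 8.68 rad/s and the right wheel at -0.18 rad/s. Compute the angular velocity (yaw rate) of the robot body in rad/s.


omega = r*(wR - wL)/L = 0.142*(-0.18 - (8.68))/0.443 = -2.8400

-2.8400 rad/s


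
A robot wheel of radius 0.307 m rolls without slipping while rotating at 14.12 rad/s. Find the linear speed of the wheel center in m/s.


v = omega * r = 14.12 * 0.307 = 4.3348

4.3348 m/s


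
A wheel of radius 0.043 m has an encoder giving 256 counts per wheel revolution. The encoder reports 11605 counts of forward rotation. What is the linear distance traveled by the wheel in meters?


revs = 11605/256 = 45.332031
d = revs * 2*pi*r = 45.332031 * 2*pi*0.043 = 12.2477

12.2477 m


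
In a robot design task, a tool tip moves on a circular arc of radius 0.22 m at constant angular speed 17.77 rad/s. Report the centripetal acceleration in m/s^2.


a_c = omega^2 * r = 17.77^2 * 0.22 = 69.4700

69.4700 m/s^2


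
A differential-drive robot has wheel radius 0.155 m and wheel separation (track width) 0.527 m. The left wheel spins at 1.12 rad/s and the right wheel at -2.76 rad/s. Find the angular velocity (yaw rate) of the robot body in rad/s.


omega = r*(wR - wL)/L = 0.155*(-2.76 - (1.12))/0.527 = -1.1412

-1.1412 rad/s


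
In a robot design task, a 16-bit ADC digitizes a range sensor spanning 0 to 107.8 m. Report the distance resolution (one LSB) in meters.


res = range / 2^n = 107.8/2^16 = 107.8/65536 = 0.0016

0.0016 m


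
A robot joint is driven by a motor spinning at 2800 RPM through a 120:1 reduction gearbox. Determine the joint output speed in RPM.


omega_joint = omega_motor / N = 2800 / 120 = 23.3333

23.3333 RPM


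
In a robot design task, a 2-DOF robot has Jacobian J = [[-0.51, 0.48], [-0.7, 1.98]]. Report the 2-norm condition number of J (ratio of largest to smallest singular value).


JJ^T eigenvalues: trace(JJ^T) = 4.9009, det(JJ^T) = det(J)^2 = 0.45400644
s_max^2 = (4.9009 + sqrt(22.20279505))/2 = 4.80644210
s_min^2 = (4.9009 - sqrt(22.20279505))/2 = 0.09445790
kappa = s_max/s_min = sqrt(4.80644210/0.09445790) = 7.1333

7.1333


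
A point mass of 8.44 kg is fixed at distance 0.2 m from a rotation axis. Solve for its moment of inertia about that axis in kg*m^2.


I = m*r^2 = 8.44*0.2^2 = 0.3376

0.3376 kg*m^2


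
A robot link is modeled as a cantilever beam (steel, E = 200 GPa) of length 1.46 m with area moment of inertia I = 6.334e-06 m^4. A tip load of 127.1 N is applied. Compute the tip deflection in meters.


delta = F*L^3/(3*E*I) = 127.1*1.46^3/(3*2.000e+11*6.334e-06)
      = 395.5524856/3800400 = 1.0408e-04

1.0408e-04 m


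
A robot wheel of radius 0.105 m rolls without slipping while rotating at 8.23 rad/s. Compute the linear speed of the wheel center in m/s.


v = omega * r = 8.23 * 0.105 = 0.8641

0.8641 m/s


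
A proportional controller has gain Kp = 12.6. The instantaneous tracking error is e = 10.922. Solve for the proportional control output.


u_P = Kp * e = 12.6 * 10.922 = 137.6172

137.6172


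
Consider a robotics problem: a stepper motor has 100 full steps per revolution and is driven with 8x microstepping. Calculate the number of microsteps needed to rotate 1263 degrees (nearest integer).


step_size = 360/(100*8) = 360/800 = 0.450000 deg
n = 1263/(360/800) = 1263*800/360 = 2806.6667 -> 2807

2807 steps


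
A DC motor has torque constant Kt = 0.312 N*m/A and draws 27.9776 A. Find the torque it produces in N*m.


tau = Kt * I = 0.312*27.9776 = 8.7290

8.7290 N*m


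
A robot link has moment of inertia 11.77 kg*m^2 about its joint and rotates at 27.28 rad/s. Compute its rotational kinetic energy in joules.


KE = (1/2)*I*omega^2 = 0.5*11.77*27.28^2 = 4379.6076

4379.6076 J


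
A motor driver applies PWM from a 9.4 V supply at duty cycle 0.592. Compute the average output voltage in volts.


V_avg = V_supply * D = 9.4*0.592 = 5.5648

5.5648 V


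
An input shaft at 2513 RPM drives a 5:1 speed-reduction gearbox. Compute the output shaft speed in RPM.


omega_out = omega_in / N = 2513 / 5 = 502.6000

502.6000 RPM


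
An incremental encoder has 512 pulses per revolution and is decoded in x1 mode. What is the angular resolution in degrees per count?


resolution = 360 / (PPR * 1) = 360 / 512 = 0.7031

0.7031 degrees


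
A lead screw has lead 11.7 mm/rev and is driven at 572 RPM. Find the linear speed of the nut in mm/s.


v = lead * (RPM/60) = 11.7*572/60 = 111.5400

111.5400 mm/s


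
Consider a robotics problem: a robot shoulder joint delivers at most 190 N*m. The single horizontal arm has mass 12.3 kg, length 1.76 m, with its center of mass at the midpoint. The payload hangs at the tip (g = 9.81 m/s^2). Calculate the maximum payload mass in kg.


tau_arm = m_arm*g*(L/2) = 12.3*9.81*1.76/2 = 106.1834 N*m
tau_payload = tau_max - tau_arm = 190 - 106.1834 = 83.8166
m_payload = tau_payload / (g*L) = 83.8166 / (9.81*1.76) = 4.8545

4.8545 kg


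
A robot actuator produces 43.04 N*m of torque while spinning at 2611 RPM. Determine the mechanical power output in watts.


omega = 2611 * 2*pi/60 = 273.423281 rad/s
P = tau * omega = 43.04 * 273.423281 = 11768.1380

11768.1380 W


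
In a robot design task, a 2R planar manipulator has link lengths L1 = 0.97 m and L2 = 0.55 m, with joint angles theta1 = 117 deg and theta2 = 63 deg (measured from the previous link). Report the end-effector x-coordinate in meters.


x = L1*cos(th1) + L2*cos(th1+th2) = 0.97*cos(117 deg) + 0.55*cos(180 deg) = -0.9904

-0.9904 m


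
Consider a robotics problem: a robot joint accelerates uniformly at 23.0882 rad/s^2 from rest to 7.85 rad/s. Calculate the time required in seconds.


t = delta_omega / alpha = 7.85 / 23.0882 = 0.3400

0.3400 s


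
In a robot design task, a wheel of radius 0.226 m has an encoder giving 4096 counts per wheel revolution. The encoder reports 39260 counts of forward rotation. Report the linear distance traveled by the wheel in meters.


revs = 39260/4096 = 9.584961
d = revs * 2*pi*r = 9.584961 * 2*pi*0.226 = 13.6106

13.6106 m


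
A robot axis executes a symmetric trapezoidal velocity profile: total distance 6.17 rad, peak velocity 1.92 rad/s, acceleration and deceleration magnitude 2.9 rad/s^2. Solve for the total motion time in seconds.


t_acc = v/a = 1.92/2.9 = 0.662069 s
d_acc = v^2/(2a) = 0.635586 rad (each ramp)
d_cruise = 6.17 - 2*0.635586 = 4.898828 rad
t_cruise = 4.898828/1.92 = 2.551473 s
t_total = 2*0.662069 + 2.551473 = 3.8756

3.8756 s


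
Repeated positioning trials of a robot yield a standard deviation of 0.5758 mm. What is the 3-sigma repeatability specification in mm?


repeatability = 3*sigma = 3*0.5758 = 1.7274

1.7274 mm


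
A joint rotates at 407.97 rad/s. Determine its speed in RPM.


RPM = 407.97 * 60/(2*pi) = 3895.8265

3895.8265 RPM


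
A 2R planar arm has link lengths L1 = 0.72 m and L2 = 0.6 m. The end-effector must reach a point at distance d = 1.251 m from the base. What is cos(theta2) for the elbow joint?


cos(th2) = (d^2 - L1^2 - L2^2)/(2*L1*L2) = (1.251^2 - 0.72^2 - 0.6^2)/(2*0.72*0.6) = 0.7947

0.7947


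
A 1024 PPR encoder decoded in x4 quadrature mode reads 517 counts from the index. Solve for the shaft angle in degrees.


angle = counts * 360 / (PPR*4) = 517 * 360 / 4096 = 45.4395

45.4395 degrees


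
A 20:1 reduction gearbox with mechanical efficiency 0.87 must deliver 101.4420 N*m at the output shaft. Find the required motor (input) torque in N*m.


tau_in = tau_out / (N * eta) = 101.4420 / (20 * 0.87) = 5.8300

5.8300 N*m


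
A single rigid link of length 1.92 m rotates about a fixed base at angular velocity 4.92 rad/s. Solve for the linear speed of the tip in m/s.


v = L*omega = 1.92 * 4.92 = 9.4464

9.4464 m/s


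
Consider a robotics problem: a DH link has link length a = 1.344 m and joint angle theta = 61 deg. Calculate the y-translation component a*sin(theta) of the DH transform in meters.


a*sin(theta) = 1.344*sin(61 deg) = 1.1755

1.1755 m


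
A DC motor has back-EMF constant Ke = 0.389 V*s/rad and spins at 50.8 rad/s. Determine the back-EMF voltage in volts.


V_emf = Ke * omega = 0.389*50.8 = 19.7612

19.7612 V


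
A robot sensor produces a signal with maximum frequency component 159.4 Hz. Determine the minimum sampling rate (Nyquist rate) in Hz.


f_s,min = 2*f_max = 2*159.4 = 318.8000

318.8000 Hz


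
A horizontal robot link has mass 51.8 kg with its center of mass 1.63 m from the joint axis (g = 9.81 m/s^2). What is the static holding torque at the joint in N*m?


tau = m*g*L = 51.8 * 9.81 * 1.63 = 828.2975

828.2975 N*m


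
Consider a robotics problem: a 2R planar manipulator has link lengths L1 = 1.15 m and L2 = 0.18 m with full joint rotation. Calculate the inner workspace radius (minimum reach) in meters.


r_min = |L1 - L2| = |1.15 - 0.18| = 0.9700

0.9700 m


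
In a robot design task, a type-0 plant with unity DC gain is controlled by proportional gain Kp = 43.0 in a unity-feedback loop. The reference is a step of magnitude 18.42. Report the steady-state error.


e_ss = R/(1 + Kp) = 18.42/(1 + 43.0) = 18.42/44.0000 = 0.4186

0.4186


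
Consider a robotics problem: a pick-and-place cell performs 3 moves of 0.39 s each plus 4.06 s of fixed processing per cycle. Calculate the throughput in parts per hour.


T_cycle = 3*0.39 + 4.06 = 5.2300 s
rate = 3600/T = 688.3365

688.3365 parts/hour


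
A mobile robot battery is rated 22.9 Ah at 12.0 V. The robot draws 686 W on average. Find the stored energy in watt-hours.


E = capacity * V = 22.9*12.0 = 274.8000

274.8000 Wh


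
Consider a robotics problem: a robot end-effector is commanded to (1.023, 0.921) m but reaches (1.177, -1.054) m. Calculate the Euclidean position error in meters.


dx = 1.177 - (1.023) = 0.1540, dy = -1.054 - (0.921) = -1.9750
err = sqrt(0.023716 + 3.900625) = 1.9810

1.9810 m


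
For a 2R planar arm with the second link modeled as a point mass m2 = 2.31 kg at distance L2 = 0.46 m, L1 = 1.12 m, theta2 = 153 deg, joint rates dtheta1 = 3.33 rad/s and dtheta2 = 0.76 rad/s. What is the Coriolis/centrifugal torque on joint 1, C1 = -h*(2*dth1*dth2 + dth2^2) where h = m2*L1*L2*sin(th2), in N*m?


h = m2*L1*L2*sin(th2) = 2.31*1.12*0.46*sin(153 deg) = 0.540300
C1 = -h*(2*3.33*0.76 + 0.76^2) = -0.540300*5.6392 = -3.0469

-3.0469 N*m


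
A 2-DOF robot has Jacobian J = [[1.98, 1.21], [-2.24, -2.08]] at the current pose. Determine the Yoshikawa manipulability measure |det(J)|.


det(J) = 1.98*-2.08 - (1.21)*(-2.24) = -1.4080
|det(J)| = 1.4080

1.4080


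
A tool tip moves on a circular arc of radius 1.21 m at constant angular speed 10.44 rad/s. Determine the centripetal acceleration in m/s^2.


a_c = omega^2 * r = 10.44^2 * 1.21 = 131.8823

131.8823 m/s^2


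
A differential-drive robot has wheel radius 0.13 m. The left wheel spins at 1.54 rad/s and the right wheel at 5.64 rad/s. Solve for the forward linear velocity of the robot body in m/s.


v = r*(wR + wL)/2 = 0.13*(5.64 + 1.54)/2 = 0.4667

0.4667 m/s


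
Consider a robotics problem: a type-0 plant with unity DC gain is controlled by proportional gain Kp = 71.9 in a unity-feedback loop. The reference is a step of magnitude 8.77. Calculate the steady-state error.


e_ss = R/(1 + Kp) = 8.77/(1 + 71.9) = 8.77/72.9000 = 0.1203

0.1203


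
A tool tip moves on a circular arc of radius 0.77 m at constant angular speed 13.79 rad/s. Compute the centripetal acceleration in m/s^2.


a_c = omega^2 * r = 13.79^2 * 0.77 = 146.4264

146.4264 m/s^2


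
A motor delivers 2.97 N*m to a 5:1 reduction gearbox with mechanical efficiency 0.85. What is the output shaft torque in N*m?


tau_out = tau_in * N * eta = 2.97 * 5 * 0.85 = 12.6225

12.6225 N*m


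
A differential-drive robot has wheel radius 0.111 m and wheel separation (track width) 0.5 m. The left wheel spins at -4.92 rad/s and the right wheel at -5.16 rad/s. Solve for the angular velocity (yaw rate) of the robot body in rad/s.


omega = r*(wR - wL)/L = 0.111*(-5.16 - (-4.92))/0.5 = -0.0533

-0.0533 rad/s


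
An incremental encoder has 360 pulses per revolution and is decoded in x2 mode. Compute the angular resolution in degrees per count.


resolution = 360 / (PPR * 2) = 360 / 720 = 0.5000

0.5000 degrees


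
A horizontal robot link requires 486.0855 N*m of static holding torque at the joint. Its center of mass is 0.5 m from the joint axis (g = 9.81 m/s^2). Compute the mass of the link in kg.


m = tau / (g*L) = 486.0855 / (9.81 * 0.5) = 99.1000

99.1000 kg


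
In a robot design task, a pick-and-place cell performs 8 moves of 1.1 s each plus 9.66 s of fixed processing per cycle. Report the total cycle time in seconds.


T = 8*1.1 + 9.66 = 18.4600

18.4600 s


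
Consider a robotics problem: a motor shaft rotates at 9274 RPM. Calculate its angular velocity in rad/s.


omega = 9274 * 2*pi/60 = 971.1710

971.1710 rad/s


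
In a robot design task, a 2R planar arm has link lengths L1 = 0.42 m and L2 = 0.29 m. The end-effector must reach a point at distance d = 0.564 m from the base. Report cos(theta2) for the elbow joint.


cos(th2) = (d^2 - L1^2 - L2^2)/(2*L1*L2) = (0.564^2 - 0.42^2 - 0.29^2)/(2*0.42*0.29) = 0.2364

0.2364


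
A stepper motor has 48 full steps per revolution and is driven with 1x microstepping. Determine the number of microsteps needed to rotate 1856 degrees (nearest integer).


step_size = 360/(48*1) = 360/48 = 7.500000 deg
n = 1856/(360/48) = 1856*48/360 = 247.4667 -> 247

247 steps


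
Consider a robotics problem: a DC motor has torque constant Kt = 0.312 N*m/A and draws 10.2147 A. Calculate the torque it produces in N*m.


tau = Kt * I = 0.312*10.2147 = 3.1870

3.1870 N*m


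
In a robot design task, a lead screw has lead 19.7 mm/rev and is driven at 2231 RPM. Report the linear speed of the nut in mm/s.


v = lead * (RPM/60) = 19.7*2231/60 = 732.5117

732.5117 mm/s


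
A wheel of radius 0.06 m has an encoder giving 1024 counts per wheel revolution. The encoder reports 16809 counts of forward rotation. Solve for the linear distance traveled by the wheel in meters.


revs = 16809/1024 = 16.415039
d = revs * 2*pi*r = 16.415039 * 2*pi*0.06 = 6.1883

6.1883 m


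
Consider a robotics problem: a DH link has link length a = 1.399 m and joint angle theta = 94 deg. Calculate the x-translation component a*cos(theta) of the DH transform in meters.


a*cos(theta) = 1.399*cos(94 deg) = -0.0976

-0.0976 m


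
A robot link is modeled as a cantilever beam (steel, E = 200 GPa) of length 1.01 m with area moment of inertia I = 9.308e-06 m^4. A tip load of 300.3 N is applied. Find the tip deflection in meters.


delta = F*L^3/(3*E*I) = 300.3*1.01^3/(3*2.000e+11*9.308e-06)
      = 309.3993903/5584800 = 5.5400e-05

5.5400e-05 m


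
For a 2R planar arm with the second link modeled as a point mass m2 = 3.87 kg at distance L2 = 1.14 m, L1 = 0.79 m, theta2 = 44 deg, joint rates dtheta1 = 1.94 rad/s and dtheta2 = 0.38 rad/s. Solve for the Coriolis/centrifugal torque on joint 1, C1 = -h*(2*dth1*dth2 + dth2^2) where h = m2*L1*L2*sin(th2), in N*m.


h = m2*L1*L2*sin(th2) = 3.87*0.79*1.14*sin(44 deg) = 2.421108
C1 = -h*(2*1.94*0.38 + 0.38^2) = -2.421108*1.6188 = -3.9193

-3.9193 N*m


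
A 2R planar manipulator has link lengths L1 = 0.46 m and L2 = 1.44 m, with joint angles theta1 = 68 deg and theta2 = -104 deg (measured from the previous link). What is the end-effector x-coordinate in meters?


x = L1*cos(th1) + L2*cos(th1+th2) = 0.46*cos(68 deg) + 1.44*cos(-36 deg) = 1.3373

1.3373 m


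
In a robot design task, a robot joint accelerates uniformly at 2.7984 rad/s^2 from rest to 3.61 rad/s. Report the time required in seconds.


t = delta_omega / alpha = 3.61 / 2.7984 = 1.2900

1.2900 s


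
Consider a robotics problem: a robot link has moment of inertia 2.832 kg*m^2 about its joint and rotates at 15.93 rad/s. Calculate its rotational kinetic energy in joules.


KE = (1/2)*I*omega^2 = 0.5*2.832*15.93^2 = 359.3311

359.3311 J


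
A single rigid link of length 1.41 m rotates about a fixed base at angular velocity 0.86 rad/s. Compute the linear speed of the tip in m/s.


v = L*omega = 1.41 * 0.86 = 1.2126

1.2126 m/s


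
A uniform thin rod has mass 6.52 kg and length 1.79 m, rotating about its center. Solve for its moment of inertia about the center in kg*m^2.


I = (1/12)*m*L^2 = (1/12)*6.52*1.79^2 = 1.7409

1.7409 kg*m^2


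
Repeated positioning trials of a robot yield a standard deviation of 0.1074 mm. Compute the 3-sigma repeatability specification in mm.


repeatability = 3*sigma = 3*0.1074 = 0.3222

0.3222 mm


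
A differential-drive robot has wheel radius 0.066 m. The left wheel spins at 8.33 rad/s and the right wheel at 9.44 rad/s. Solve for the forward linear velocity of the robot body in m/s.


v = r*(wR + wL)/2 = 0.066*(9.44 + 8.33)/2 = 0.5864

0.5864 m/s


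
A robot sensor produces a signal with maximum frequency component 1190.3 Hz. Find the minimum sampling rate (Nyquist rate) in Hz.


f_s,min = 2*f_max = 2*1190.3 = 2380.6000

2380.6000 Hz


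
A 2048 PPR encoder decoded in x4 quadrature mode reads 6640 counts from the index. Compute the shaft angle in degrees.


angle = counts * 360 / (PPR*4) = 6640 * 360 / 8192 = 291.7969

291.7969 degrees


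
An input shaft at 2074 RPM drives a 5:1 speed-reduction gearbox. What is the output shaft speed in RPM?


omega_out = omega_in / N = 2074 / 5 = 414.8000

414.8000 RPM


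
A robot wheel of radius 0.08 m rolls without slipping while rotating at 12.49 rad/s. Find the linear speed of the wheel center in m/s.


v = omega * r = 12.49 * 0.08 = 0.9992

0.9992 m/s


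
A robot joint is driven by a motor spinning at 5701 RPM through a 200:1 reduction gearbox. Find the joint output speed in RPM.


omega_joint = omega_motor / N = 5701 / 200 = 28.5050

28.5050 RPM


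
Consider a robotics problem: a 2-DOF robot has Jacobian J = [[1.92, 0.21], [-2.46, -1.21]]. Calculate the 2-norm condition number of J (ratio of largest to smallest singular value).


JJ^T eigenvalues: trace(JJ^T) = 11.2462, det(JJ^T) = det(J)^2 = 3.26380356
s_max^2 = (11.2462 + sqrt(113.42180020))/2 = 10.94808357
s_min^2 = (11.2462 - sqrt(113.42180020))/2 = 0.29811643
kappa = s_max/s_min = sqrt(10.94808357/0.29811643) = 6.0600

6.0600


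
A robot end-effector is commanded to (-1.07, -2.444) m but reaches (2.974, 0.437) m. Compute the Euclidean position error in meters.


dx = 2.974 - (-1.07) = 4.0440, dy = 0.437 - (-2.444) = 2.8810
err = sqrt(16.353936 + 8.300161) = 4.9653

4.9653 m


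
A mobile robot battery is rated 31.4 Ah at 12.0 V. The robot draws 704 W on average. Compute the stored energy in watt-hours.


E = capacity * V = 31.4*12.0 = 376.8000

376.8000 Wh


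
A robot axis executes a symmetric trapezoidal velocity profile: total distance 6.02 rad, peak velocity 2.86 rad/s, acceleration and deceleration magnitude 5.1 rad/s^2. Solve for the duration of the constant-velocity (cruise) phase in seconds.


t_acc = v/a = 0.560784 s, d_acc = v^2/(2a) = 0.801922 rad each
d_cruise = 6.02 - 2*0.801922 = 4.416156 rad
t_cruise = d_cruise/v = 4.416156/2.86 = 1.5441

1.5441 s


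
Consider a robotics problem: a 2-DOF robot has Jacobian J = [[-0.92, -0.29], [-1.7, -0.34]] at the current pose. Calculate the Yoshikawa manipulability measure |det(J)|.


det(J) = -0.92*-0.34 - (-0.29)*(-1.7) = -0.1802
|det(J)| = 0.1802

0.1802


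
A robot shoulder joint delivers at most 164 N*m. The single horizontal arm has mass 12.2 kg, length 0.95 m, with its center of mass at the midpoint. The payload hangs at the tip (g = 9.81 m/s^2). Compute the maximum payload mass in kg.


tau_arm = m_arm*g*(L/2) = 12.2*9.81*0.95/2 = 56.8489 N*m
tau_payload = tau_max - tau_arm = 164 - 56.8489 = 107.1511
m_payload = tau_payload / (g*L) = 107.1511 / (9.81*0.95) = 11.4975

11.4975 kg


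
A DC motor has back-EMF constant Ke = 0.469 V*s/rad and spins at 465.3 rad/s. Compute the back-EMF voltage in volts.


V_emf = Ke * omega = 0.469*465.3 = 218.2257

218.2257 V


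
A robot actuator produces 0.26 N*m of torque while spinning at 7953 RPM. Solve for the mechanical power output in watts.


omega = 7953 * 2*pi/60 = 832.836212 rad/s
P = tau * omega = 0.26 * 832.836212 = 216.5374

216.5374 W


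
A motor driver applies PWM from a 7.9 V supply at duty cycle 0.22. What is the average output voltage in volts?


V_avg = V_supply * D = 7.9*0.22 = 1.7380

1.7380 V


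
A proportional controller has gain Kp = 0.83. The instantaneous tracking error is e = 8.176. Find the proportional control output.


u_P = Kp * e = 0.83 * 8.176 = 6.7861

6.7861


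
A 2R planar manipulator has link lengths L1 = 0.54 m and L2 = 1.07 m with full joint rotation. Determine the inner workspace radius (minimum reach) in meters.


r_min = |L1 - L2| = |0.54 - 1.07| = 0.5300

0.5300 m


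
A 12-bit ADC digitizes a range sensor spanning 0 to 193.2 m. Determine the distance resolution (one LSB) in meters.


res = range / 2^n = 193.2/2^12 = 193.2/4096 = 0.0472

0.0472 m


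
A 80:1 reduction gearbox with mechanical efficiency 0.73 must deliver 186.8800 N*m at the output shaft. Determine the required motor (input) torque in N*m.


tau_in = tau_out / (N * eta) = 186.8800 / (80 * 0.73) = 3.2000

3.2000 N*m


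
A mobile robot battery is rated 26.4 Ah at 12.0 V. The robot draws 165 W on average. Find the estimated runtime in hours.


E = 26.4*12.0 = 316.8000 Wh
t = E/P = 316.8000/165 = 1.9200

1.9200 hours


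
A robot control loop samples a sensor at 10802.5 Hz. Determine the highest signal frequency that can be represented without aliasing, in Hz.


f_max = f_s/2 = 10802.5/2 = 5401.2500

5401.2500 Hz


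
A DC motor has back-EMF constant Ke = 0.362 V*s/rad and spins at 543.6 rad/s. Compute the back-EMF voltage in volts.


V_emf = Ke * omega = 0.362*543.6 = 196.7832

196.7832 V


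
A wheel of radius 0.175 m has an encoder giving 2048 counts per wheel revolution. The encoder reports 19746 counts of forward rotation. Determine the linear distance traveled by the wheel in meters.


revs = 19746/2048 = 9.641602
d = revs * 2*pi*r = 9.641602 * 2*pi*0.175 = 10.6015

10.6015 m


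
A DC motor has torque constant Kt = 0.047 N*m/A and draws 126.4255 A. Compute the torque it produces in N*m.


tau = Kt * I = 0.047*126.4255 = 5.9420

5.9420 N*m


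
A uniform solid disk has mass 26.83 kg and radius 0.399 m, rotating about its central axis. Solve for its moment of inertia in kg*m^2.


I = (1/2)*m*R^2 = 0.5*26.83*0.399^2 = 2.1357

2.1357 kg*m^2


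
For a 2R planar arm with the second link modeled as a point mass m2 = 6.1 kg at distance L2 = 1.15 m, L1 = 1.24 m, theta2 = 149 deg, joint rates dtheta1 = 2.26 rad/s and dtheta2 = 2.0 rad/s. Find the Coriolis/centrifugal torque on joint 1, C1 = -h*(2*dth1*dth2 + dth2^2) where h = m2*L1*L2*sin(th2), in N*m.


h = m2*L1*L2*sin(th2) = 6.1*1.24*1.15*sin(149 deg) = 4.480110
C1 = -h*(2*2.26*2.0 + 2.0^2) = -4.480110*13.0400 = -58.4206

-58.4206 N*m


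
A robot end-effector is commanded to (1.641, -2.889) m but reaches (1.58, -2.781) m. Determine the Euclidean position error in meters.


dx = 1.58 - (1.641) = -0.0610, dy = -2.781 - (-2.889) = 0.1080
err = sqrt(0.003721 + 0.011664) = 0.1240

0.1240 m


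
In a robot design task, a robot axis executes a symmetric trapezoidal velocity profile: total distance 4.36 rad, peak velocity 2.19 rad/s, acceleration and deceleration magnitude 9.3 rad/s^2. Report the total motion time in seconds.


t_acc = v/a = 2.19/9.3 = 0.235484 s
d_acc = v^2/(2a) = 0.257855 rad (each ramp)
d_cruise = 4.36 - 2*0.257855 = 3.844290 rad
t_cruise = 3.844290/2.19 = 1.755384 s
t_total = 2*0.235484 + 1.755384 = 2.2264

2.2264 s


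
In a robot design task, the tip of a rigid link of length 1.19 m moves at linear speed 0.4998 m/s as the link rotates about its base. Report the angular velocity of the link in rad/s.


omega = v / L = 0.4998 / 1.19 = 0.4200

0.4200 rad/s


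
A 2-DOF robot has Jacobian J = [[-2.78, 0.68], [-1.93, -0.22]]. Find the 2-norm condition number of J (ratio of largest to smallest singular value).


JJ^T eigenvalues: trace(JJ^T) = 11.9641, det(JJ^T) = det(J)^2 = 3.70177600
s_max^2 = (11.9641 + sqrt(128.33258481))/2 = 11.64624864
s_min^2 = (11.9641 - sqrt(128.33258481))/2 = 0.31785136
kappa = s_max/s_min = sqrt(11.64624864/0.31785136) = 6.0531

6.0531


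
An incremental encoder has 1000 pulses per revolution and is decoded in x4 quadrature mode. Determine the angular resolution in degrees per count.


resolution = 360 / (PPR * 4) = 360 / 4000 = 0.0900

0.0900 degrees


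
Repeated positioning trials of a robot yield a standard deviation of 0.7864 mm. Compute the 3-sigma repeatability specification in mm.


repeatability = 3*sigma = 3*0.7864 = 2.3592

2.3592 mm


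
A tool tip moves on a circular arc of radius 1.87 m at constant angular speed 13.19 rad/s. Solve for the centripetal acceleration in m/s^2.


a_c = omega^2 * r = 13.19^2 * 1.87 = 325.3353

325.3353 m/s^2


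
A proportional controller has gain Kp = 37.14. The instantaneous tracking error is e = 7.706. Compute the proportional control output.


u_P = Kp * e = 37.14 * 7.706 = 286.2008

286.2008


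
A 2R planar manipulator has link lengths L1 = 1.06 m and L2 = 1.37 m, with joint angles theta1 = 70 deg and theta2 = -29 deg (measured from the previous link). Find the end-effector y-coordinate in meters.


y = L1*sin(th1) + L2*sin(th1+th2) = 1.06*sin(70 deg) + 1.37*sin(41 deg) = 1.8949

1.8949 m


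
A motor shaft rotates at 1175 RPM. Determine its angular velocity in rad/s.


omega = 1175 * 2*pi/60 = 123.0457

123.0457 rad/s


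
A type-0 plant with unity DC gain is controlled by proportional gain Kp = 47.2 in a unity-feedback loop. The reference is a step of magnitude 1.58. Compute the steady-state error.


e_ss = R/(1 + Kp) = 1.58/(1 + 47.2) = 1.58/48.2000 = 0.0328

0.0328


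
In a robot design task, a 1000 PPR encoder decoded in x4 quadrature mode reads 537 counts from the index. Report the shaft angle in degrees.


angle = counts * 360 / (PPR*4) = 537 * 360 / 4000 = 48.3300

48.3300 degrees


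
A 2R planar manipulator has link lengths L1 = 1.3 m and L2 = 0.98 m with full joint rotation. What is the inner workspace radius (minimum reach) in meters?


r_min = |L1 - L2| = |1.3 - 0.98| = 0.3200

0.3200 m


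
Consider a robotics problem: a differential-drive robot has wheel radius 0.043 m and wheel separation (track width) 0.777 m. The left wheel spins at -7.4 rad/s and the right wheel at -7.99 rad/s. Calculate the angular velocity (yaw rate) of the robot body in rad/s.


omega = r*(wR - wL)/L = 0.043*(-7.99 - (-7.4))/0.777 = -0.0327

-0.0327 rad/s


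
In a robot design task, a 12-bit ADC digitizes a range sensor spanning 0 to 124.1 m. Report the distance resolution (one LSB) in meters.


res = range / 2^n = 124.1/2^12 = 124.1/4096 = 0.0303

0.0303 m


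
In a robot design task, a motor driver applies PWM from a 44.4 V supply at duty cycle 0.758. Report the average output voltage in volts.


V_avg = V_supply * D = 44.4*0.758 = 33.6552

33.6552 V


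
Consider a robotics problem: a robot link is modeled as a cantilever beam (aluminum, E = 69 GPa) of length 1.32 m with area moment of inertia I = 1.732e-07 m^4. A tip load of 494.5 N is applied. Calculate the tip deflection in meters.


delta = F*L^3/(3*E*I) = 494.5*1.32^3/(3*6.900e+10*1.732e-07)
      = 1137.334176/35852.4 = 0.0317

0.0317 m


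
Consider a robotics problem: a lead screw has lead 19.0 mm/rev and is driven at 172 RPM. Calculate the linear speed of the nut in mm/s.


v = lead * (RPM/60) = 19.0*172/60 = 54.4667

54.4667 mm/s


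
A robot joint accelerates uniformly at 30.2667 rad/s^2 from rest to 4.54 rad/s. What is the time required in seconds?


t = delta_omega / alpha = 4.54 / 30.2667 = 0.1500

0.1500 s


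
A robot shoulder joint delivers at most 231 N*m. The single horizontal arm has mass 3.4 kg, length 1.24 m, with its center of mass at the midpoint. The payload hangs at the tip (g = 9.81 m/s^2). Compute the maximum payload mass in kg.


tau_arm = m_arm*g*(L/2) = 3.4*9.81*1.24/2 = 20.6795 N*m
tau_payload = tau_max - tau_arm = 231 - 20.6795 = 210.3205
m_payload = tau_payload / (g*L) = 210.3205 / (9.81*1.24) = 17.2898

17.2898 kg


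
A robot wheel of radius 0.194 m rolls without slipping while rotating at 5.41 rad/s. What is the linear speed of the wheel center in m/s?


v = omega * r = 5.41 * 0.194 = 1.0495

1.0495 m/s


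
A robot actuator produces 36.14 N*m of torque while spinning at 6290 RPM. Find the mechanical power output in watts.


omega = 6290 * 2*pi/60 = 658.687260 rad/s
P = tau * omega = 36.14 * 658.687260 = 23804.9576

23804.9576 W


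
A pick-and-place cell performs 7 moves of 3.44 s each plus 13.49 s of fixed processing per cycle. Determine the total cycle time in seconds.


T = 7*3.44 + 13.49 = 37.5700

37.5700 s


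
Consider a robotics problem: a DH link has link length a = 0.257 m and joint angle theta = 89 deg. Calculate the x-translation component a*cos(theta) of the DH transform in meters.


a*cos(theta) = 0.257*cos(89 deg) = 0.0045

0.0045 m


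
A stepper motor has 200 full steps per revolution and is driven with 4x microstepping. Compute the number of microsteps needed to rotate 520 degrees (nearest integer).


step_size = 360/(200*4) = 360/800 = 0.450000 deg
n = 520/(360/800) = 520*800/360 = 1155.5556 -> 1156

1156 steps


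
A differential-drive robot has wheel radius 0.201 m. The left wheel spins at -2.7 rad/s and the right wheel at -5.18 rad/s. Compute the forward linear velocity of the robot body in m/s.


v = r*(wR + wL)/2 = 0.201*(-5.18 + -2.7)/2 = -0.7919

-0.7919 m/s


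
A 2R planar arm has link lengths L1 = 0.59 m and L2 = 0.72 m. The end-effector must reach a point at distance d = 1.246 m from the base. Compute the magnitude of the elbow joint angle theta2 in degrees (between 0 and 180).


cos(th2) = (d^2 - L1^2 - L2^2)/(2*L1*L2) = (1.246^2 - 0.59^2 - 0.72^2)/(2*0.59*0.72) = 0.80745763
th2 = acos(0.80745763) = 36.1517 deg

36.1517 degrees


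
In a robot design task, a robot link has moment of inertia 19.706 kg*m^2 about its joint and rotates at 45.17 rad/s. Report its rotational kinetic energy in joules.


KE = (1/2)*I*omega^2 = 0.5*19.706*45.17^2 = 20103.3607

20103.3607 J


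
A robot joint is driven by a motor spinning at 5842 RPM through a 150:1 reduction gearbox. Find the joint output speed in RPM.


omega_joint = omega_motor / N = 5842 / 150 = 38.9467

38.9467 RPM


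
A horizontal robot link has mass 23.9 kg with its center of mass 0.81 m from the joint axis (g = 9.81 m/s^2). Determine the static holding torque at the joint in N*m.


tau = m*g*L = 23.9 * 9.81 * 0.81 = 189.9118

189.9118 N*m


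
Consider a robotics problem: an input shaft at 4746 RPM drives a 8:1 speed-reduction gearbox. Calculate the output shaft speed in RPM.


omega_out = omega_in / N = 4746 / 8 = 593.2500

593.2500 RPM


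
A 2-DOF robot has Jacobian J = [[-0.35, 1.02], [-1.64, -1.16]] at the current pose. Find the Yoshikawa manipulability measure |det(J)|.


det(J) = -0.35*-1.16 - (1.02)*(-1.64) = 2.0788
|det(J)| = 2.0788

2.0788


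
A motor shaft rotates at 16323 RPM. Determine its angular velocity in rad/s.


omega = 16323 * 2*pi/60 = 1709.3406

1709.3406 rad/s


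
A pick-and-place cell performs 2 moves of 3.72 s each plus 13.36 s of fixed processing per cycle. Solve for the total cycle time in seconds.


T = 2*3.72 + 13.36 = 20.8000

20.8000 s


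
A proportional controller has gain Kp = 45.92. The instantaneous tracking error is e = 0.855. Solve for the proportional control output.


u_P = Kp * e = 45.92 * 0.855 = 39.2616

39.2616


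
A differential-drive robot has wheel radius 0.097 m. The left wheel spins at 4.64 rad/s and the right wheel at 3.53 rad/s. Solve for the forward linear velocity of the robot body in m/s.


v = r*(wR + wL)/2 = 0.097*(3.53 + 4.64)/2 = 0.3962

0.3962 m/s


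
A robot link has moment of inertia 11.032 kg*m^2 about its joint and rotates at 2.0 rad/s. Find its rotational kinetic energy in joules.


KE = (1/2)*I*omega^2 = 0.5*11.032*2.0^2 = 22.0640

22.0640 J


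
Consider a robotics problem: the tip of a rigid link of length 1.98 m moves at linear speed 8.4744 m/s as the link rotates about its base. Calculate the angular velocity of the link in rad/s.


omega = v / L = 8.4744 / 1.98 = 4.2800

4.2800 rad/s


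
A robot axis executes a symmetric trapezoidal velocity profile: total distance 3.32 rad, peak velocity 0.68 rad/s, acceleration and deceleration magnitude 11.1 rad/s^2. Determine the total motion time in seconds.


t_acc = v/a = 0.68/11.1 = 0.061261 s
d_acc = v^2/(2a) = 0.020829 rad (each ramp)
d_cruise = 3.32 - 2*0.020829 = 3.278342 rad
t_cruise = 3.278342/0.68 = 4.821091 s
t_total = 2*0.061261 + 4.821091 = 4.9436

4.9436 s


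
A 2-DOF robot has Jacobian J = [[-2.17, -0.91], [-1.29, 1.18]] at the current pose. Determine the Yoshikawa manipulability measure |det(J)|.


det(J) = -2.17*1.18 - (-0.91)*(-1.29) = -3.7345
|det(J)| = 3.7345

3.7345


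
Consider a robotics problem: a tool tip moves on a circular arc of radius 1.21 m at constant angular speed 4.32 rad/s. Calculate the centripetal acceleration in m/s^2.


a_c = omega^2 * r = 4.32^2 * 1.21 = 22.5815

22.5815 m/s^2


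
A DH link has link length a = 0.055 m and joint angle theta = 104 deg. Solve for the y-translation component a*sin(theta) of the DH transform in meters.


a*sin(theta) = 0.055*sin(104 deg) = 0.0534

0.0534 m


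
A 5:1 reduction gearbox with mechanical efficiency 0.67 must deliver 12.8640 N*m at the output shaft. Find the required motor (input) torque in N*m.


tau_in = tau_out / (N * eta) = 12.8640 / (5 * 0.67) = 3.8400

3.8400 N*m


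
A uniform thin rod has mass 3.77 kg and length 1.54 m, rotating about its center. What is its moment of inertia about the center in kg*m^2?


I = (1/12)*m*L^2 = (1/12)*3.77*1.54^2 = 0.7451

0.7451 kg*m^2


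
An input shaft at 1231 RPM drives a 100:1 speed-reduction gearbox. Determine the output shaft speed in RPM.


omega_out = omega_in / N = 1231 / 100 = 12.3100

12.3100 RPM


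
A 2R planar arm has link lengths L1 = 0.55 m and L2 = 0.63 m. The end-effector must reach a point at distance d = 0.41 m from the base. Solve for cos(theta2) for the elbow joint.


cos(th2) = (d^2 - L1^2 - L2^2)/(2*L1*L2) = (0.41^2 - 0.55^2 - 0.63^2)/(2*0.55*0.63) = -0.7667

-0.7667


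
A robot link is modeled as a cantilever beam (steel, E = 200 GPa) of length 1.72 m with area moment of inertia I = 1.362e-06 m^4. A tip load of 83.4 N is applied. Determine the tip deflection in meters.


delta = F*L^3/(3*E*I) = 83.4*1.72^3/(3*2.000e+11*1.362e-06)
      = 424.3765632/817200 = 5.1931e-04

5.1931e-04 m


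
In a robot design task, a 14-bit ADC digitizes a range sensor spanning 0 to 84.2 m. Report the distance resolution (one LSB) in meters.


res = range / 2^n = 84.2/2^14 = 84.2/16384 = 0.0051

0.0051 m


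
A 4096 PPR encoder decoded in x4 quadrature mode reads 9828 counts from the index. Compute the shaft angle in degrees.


angle = counts * 360 / (PPR*4) = 9828 * 360 / 16384 = 215.9473

215.9473 degrees


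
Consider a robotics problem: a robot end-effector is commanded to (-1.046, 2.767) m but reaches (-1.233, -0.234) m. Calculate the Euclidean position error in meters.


dx = -1.233 - (-1.046) = -0.1870, dy = -0.234 - (2.767) = -3.0010
err = sqrt(0.034969 + 9.006001) = 3.0068

3.0068 m


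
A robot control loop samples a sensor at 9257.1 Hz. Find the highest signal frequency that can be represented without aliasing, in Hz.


f_max = f_s/2 = 9257.1/2 = 4628.5500

4628.5500 Hz


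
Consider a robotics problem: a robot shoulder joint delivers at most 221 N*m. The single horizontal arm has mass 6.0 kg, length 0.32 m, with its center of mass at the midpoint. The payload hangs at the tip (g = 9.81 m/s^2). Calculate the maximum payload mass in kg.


tau_arm = m_arm*g*(L/2) = 6.0*9.81*0.32/2 = 9.4176 N*m
tau_payload = tau_max - tau_arm = 221 - 9.4176 = 211.5824
m_payload = tau_payload / (g*L) = 211.5824 / (9.81*0.32) = 67.4001

67.4001 kg
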